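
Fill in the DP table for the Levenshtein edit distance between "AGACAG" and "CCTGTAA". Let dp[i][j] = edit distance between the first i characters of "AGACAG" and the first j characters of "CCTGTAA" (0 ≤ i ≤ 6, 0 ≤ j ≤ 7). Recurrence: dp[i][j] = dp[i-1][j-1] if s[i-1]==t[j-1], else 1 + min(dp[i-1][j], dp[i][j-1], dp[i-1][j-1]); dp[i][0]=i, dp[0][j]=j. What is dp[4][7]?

5

   ''  C  C  T  G  T  A  A
''  0  1  2  3  4  5  6  7
 A  1  1  2  3  4  5  5  6
 G  2  2  2  3  3  4  5  6
 A  3  3  3  3  4  4  4  5
 C  4  3  3  4  4  5  5  5
 A  5  4  4  4  5  5  5  5
 G  6  5  5  5  4  5  6  6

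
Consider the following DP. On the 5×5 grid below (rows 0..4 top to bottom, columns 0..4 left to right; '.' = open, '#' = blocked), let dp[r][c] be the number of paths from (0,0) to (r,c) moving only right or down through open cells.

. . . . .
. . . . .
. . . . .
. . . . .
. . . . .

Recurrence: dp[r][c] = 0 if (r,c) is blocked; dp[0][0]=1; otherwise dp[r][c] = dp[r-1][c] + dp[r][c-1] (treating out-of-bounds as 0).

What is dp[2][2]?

r\c   0   1   2   3   4
  0   1   1   1   1   1
  1   1   2   3   4   5
  2   1   3   6  10  15
  3   1   4  10  20  35
  4   1   5  15  35  70

6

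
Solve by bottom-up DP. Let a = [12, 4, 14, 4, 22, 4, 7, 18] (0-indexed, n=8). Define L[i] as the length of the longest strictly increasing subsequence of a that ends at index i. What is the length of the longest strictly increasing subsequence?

3

   i    0    1    2    3    4    5    6    7
a[i]   12    4   14    4   22    4    7   18
L[i]    1    1    2    1    3    1    2    3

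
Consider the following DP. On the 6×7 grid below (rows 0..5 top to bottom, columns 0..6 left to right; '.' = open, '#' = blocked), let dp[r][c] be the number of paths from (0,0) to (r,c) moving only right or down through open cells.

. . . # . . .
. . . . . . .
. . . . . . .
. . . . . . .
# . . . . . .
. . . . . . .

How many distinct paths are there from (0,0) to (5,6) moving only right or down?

r\c   0   1   2   3   4   5   6
  0   1   1   1   0   0   0   0
  1   1   2   3   3   3   3   3
  2   1   3   6   9  12  15  18
  3   1   4  10  19  31  46  64
  4   0   4  14  33  64 110 174
  5   0   4  18  51 115 225 399

399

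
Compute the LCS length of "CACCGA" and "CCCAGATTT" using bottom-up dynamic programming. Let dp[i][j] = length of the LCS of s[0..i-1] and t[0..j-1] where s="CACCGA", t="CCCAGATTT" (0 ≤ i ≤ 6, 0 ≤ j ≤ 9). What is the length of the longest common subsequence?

   ''  C  C  C  A  G  A  T  T  T
''  0  0  0  0  0  0  0  0  0  0
 C  0  1  1  1  1  1  1  1  1  1
 A  0  1  1  1  2  2  2  2  2  2
 C  0  1  2  2  2  2  2  2  2  2
 C  0  1  2  3  3  3  3  3  3  3
 G  0  1  2  3  3  4  4  4  4  4
 A  0  1  2  3  4  4  5  5  5  5

5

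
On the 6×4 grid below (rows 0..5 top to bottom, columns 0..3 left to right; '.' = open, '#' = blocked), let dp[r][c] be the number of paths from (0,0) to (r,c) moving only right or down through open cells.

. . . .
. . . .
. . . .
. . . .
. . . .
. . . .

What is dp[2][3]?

r\c   0   1   2   3
  0   1   1   1   1
  1   1   2   3   4
  2   1   3   6  10
  3   1   4  10  20
  4   1   5  15  35
  5   1   6  21  56

10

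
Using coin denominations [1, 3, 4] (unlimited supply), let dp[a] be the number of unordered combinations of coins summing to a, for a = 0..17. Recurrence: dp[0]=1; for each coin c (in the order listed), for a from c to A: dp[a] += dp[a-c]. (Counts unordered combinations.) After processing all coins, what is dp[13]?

after  coin     0     1     2     3     4     5     6     7     8     9    10    11    12    13    14    15    16    17
          1     1     1     1     1     1     1     1     1     1     1     1     1     1     1     1     1     1     1
          3     1     1     1     2     2     2     3     3     3     4     4     4     5     5     5     6     6     6
          4     1     1     1     2     3     3     4     5     6     7     8     9    11    12    13    15    17    18

12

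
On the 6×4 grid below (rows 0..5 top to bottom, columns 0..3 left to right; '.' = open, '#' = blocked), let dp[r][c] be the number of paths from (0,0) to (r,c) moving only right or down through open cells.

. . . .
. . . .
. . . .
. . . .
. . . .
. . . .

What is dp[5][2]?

r\c   0   1   2   3
  0   1   1   1   1
  1   1   2   3   4
  2   1   3   6  10
  3   1   4  10  20
  4   1   5  15  35
  5   1   6  21  56

21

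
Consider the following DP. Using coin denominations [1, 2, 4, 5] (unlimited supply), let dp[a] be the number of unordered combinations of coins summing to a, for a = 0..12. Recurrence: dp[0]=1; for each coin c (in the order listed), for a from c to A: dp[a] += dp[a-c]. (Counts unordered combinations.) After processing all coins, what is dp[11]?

after  coin     0     1     2     3     4     5     6     7     8     9    10    11    12
          1     1     1     1     1     1     1     1     1     1     1     1     1     1
          2     1     1     2     2     3     3     4     4     5     5     6     6     7
          4     1     1     2     2     4     4     6     6     9     9    12    12    16
          5     1     1     2     2     4     5     7     8    11    13    17    19    24

19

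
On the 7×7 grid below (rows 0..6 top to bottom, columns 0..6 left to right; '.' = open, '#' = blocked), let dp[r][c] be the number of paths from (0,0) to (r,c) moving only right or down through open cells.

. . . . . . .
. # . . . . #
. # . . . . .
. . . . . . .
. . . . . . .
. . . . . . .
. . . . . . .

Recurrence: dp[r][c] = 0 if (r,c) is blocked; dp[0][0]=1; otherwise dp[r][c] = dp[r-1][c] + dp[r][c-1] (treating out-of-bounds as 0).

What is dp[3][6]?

31

r\c   0   1   2   3   4   5   6
  0   1   1   1   1   1   1   1
  1   1   0   1   2   3   4   0
  2   1   0   1   3   6  10  10
  3   1   1   2   5  11  21  31
  4   1   2   4   9  20  41  72
  5   1   3   7  16  36  77 149
  6   1   4  11  27  63 140 289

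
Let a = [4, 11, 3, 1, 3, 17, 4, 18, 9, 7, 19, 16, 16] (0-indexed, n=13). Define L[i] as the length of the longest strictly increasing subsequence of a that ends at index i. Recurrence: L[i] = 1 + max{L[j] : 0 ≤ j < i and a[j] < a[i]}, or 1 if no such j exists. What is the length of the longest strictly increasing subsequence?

5

   i    0    1    2    3    4    5    6    7    8    9   10   11   12
a[i]    4   11    3    1    3   17    4   18    9    7   19   16   16
L[i]    1    2    1    1    2    3    3    4    4    4    5    5    5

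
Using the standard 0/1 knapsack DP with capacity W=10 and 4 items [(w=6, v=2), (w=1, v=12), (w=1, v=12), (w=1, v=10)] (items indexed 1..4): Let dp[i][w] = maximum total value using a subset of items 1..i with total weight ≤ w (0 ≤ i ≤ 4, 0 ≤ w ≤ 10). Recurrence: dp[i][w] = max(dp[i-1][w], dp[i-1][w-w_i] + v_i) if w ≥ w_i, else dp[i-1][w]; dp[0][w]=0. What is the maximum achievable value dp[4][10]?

i\w   0   1   2   3   4   5   6   7   8   9  10
  0   0   0   0   0   0   0   0   0   0   0   0
  1   0   0   0   0   0   0   2   2   2   2   2
  2   0  12  12  12  12  12  12  14  14  14  14
  3   0  12  24  24  24  24  24  24  26  26  26
  4   0  12  24  34  34  34  34  34  34  36  36

36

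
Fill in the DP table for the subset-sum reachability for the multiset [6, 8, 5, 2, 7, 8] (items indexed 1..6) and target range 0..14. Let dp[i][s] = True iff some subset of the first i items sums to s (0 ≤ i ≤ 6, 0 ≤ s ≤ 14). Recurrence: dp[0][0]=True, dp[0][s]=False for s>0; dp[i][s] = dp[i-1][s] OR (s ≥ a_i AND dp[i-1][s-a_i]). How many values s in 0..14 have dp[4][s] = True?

i\s   0   1   2   3   4   5   6   7   8   9  10  11  12  13  14
  0   T   F   F   F   F   F   F   F   F   F   F   F   F   F   F
  1   T   F   F   F   F   F   T   F   F   F   F   F   F   F   F
  2   T   F   F   F   F   F   T   F   T   F   F   F   F   F   T
  3   T   F   F   F   F   T   T   F   T   F   F   T   F   T   T
  4   T   F   T   F   F   T   T   T   T   F   T   T   F   T   T
  5   T   F   T   F   F   T   T   T   T   T   T   T   T   T   T
  6   T   F   T   F   F   T   T   T   T   T   T   T   T   T   T

10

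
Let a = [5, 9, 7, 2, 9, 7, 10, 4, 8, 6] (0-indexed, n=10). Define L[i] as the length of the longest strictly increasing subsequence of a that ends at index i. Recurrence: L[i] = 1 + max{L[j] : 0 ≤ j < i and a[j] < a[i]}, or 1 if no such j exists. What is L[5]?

   i    0    1    2    3    4    5    6    7    8    9
a[i]    5    9    7    2    9    7   10    4    8    6
L[i]    1    2    2    1    3    2    4    2    3    3

2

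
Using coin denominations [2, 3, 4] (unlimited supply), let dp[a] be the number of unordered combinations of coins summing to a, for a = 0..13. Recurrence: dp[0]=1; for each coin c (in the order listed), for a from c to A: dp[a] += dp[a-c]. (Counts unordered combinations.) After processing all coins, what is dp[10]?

after  coin     0     1     2     3     4     5     6     7     8     9    10    11    12    13
          2     1     0     1     0     1     0     1     0     1     0     1     0     1     0
          3     1     0     1     1     1     1     2     1     2     2     2     2     3     2
          4     1     0     1     1     2     1     3     2     4     3     5     4     7     5

5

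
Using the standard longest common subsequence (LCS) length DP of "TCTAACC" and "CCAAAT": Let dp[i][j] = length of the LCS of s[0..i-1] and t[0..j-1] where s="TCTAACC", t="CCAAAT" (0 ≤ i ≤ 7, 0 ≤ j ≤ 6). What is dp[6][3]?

   ''  C  C  A  A  A  T
''  0  0  0  0  0  0  0
 T  0  0  0  0  0  0  1
 C  0  1  1  1  1  1  1
 T  0  1  1  1  1  1  2
 A  0  1  1  2  2  2  2
 A  0  1  1  2  3  3  3
 C  0  1  2  2  3  3  3
 C  0  1  2  2  3  3  3

2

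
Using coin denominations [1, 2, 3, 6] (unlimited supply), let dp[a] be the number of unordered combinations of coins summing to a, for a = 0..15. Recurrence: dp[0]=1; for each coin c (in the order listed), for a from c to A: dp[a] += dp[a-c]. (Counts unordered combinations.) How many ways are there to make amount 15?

42

after  coin     0     1     2     3     4     5     6     7     8     9    10    11    12    13    14    15
          1     1     1     1     1     1     1     1     1     1     1     1     1     1     1     1     1
          2     1     1     2     2     3     3     4     4     5     5     6     6     7     7     8     8
          3     1     1     2     3     4     5     7     8    10    12    14    16    19    21    24    27
          6     1     1     2     3     4     5     8     9    12    15    18    21    27    30    36    42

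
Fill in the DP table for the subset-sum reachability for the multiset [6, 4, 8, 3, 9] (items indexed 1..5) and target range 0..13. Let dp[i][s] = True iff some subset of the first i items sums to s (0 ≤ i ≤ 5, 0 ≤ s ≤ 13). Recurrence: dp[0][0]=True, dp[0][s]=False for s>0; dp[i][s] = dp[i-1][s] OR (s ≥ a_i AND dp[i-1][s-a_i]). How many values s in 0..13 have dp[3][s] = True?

6

i\s   0   1   2   3   4   5   6   7   8   9  10  11  12  13
  0   T   F   F   F   F   F   F   F   F   F   F   F   F   F
  1   T   F   F   F   F   F   T   F   F   F   F   F   F   F
  2   T   F   F   F   T   F   T   F   F   F   T   F   F   F
  3   T   F   F   F   T   F   T   F   T   F   T   F   T   F
  4   T   F   F   T   T   F   T   T   T   T   T   T   T   T
  5   T   F   F   T   T   F   T   T   T   T   T   T   T   T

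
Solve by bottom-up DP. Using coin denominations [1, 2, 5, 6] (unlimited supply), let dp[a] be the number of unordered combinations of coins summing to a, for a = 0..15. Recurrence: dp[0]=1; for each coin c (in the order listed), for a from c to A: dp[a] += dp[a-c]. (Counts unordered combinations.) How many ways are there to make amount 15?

28

after  coin     0     1     2     3     4     5     6     7     8     9    10    11    12    13    14    15
          1     1     1     1     1     1     1     1     1     1     1     1     1     1     1     1     1
          2     1     1     2     2     3     3     4     4     5     5     6     6     7     7     8     8
          5     1     1     2     2     3     4     5     6     7     8    10    11    13    14    16    18
          6     1     1     2     2     3     4     6     7     9    10    13    15    19    21    25    28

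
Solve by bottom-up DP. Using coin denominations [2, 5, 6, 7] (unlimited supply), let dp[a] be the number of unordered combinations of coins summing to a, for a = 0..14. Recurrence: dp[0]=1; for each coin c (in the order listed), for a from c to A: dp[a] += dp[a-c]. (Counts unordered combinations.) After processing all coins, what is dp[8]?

2

after  coin     0     1     2     3     4     5     6     7     8     9    10    11    12    13    14
          2     1     0     1     0     1     0     1     0     1     0     1     0     1     0     1
          5     1     0     1     0     1     1     1     1     1     1     2     1     2     1     2
          6     1     0     1     0     1     1     2     1     2     1     3     2     4     2     4
          7     1     0     1     0     1     1     2     2     2     2     3     3     5     4     6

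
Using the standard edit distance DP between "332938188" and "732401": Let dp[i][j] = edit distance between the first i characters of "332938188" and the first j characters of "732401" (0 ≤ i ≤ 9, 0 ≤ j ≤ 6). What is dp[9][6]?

   ''  7  3  2  4  0  1
''  0  1  2  3  4  5  6
 3  1  1  1  2  3  4  5
 3  2  2  1  2  3  4  5
 2  3  3  2  1  2  3  4
 9  4  4  3  2  2  3  4
 3  5  5  4  3  3  3  4
 8  6  6  5  4  4  4  4
 1  7  7  6  5  5  5  4
 8  8  8  7  6  6  6  5
 8  9  9  8  7  7  7  6

6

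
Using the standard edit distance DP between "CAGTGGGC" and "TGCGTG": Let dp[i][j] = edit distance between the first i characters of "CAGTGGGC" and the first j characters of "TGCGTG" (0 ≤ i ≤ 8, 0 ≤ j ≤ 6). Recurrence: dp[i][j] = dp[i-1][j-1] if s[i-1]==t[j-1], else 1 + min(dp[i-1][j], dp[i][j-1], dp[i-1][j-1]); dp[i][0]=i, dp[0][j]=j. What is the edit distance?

5

   ''  T  G  C  G  T  G
''  0  1  2  3  4  5  6
 C  1  1  2  2  3  4  5
 A  2  2  2  3  3  4  5
 G  3  3  2  3  3  4  4
 T  4  3  3  3  4  3  4
 G  5  4  3  4  3  4  3
 G  6  5  4  4  4  4  4
 G  7  6  5  5  4  5  4
 C  8  7  6  5  5  5  5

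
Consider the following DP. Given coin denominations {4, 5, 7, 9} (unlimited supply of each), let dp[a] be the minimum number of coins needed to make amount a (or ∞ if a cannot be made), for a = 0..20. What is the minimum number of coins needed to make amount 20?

3

 a  0  1  2  3  4  5  6  7  8  9 10 11 12 13 14 15 16 17 18 19 20
dp  0  -  -  -  1  1  -  1  2  1  2  2  2  2  2  3  2  3  2  3  3
(- denotes ∞ / unreachable)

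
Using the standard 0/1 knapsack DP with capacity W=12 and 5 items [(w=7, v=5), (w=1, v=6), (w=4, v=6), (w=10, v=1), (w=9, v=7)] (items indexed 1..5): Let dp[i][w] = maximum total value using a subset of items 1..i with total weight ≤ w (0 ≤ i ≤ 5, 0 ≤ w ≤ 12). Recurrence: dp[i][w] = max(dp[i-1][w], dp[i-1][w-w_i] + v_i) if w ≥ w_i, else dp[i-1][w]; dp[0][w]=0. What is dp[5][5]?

12

i\w   0   1   2   3   4   5   6   7   8   9  10  11  12
  0   0   0   0   0   0   0   0   0   0   0   0   0   0
  1   0   0   0   0   0   0   0   5   5   5   5   5   5
  2   0   6   6   6   6   6   6   6  11  11  11  11  11
  3   0   6   6   6   6  12  12  12  12  12  12  12  17
  4   0   6   6   6   6  12  12  12  12  12  12  12  17
  5   0   6   6   6   6  12  12  12  12  12  13  13  17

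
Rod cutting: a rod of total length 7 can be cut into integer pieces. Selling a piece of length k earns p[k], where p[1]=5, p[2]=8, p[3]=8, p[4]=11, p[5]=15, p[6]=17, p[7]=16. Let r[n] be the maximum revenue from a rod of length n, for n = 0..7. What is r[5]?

25

   n    0    1    2    3    4    5    6    7
r[n]    0    5   10   15   20   25   30   35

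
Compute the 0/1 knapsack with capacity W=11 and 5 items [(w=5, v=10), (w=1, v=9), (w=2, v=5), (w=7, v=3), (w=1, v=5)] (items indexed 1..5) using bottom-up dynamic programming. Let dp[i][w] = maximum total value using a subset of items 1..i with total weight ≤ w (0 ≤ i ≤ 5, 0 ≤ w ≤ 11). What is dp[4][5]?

14

i\w   0   1   2   3   4   5   6   7   8   9  10  11
  0   0   0   0   0   0   0   0   0   0   0   0   0
  1   0   0   0   0   0  10  10  10  10  10  10  10
  2   0   9   9   9   9  10  19  19  19  19  19  19
  3   0   9   9  14  14  14  19  19  24  24  24  24
  4   0   9   9  14  14  14  19  19  24  24  24  24
  5   0   9  14  14  19  19  19  24  24  29  29  29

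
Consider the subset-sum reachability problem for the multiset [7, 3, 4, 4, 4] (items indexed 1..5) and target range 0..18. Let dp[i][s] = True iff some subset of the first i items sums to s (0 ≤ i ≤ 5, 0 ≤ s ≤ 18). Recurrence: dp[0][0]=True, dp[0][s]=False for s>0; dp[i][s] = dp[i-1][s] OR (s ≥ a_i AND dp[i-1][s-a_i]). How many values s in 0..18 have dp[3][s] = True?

7

i\s   0   1   2   3   4   5   6   7   8   9  10  11  12  13  14  15  16  17  18
  0   T   F   F   F   F   F   F   F   F   F   F   F   F   F   F   F   F   F   F
  1   T   F   F   F   F   F   F   T   F   F   F   F   F   F   F   F   F   F   F
  2   T   F   F   T   F   F   F   T   F   F   T   F   F   F   F   F   F   F   F
  3   T   F   F   T   T   F   F   T   F   F   T   T   F   F   T   F   F   F   F
  4   T   F   F   T   T   F   F   T   T   F   T   T   F   F   T   T   F   F   T
  5   T   F   F   T   T   F   F   T   T   F   T   T   T   F   T   T   F   F   T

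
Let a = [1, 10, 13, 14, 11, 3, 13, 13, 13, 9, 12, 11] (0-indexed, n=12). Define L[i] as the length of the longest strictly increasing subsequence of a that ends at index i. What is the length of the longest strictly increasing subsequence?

   i    0    1    2    3    4    5    6    7    8    9   10   11
a[i]    1   10   13   14   11    3   13   13   13    9   12   11
L[i]    1    2    3    4    3    2    4    4    4    3    4    4

4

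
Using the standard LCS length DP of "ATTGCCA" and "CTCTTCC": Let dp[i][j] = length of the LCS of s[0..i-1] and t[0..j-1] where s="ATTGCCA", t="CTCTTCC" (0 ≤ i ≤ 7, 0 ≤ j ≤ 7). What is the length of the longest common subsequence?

   ''  C  T  C  T  T  C  C
''  0  0  0  0  0  0  0  0
 A  0  0  0  0  0  0  0  0
 T  0  0  1  1  1  1  1  1
 T  0  0  1  1  2  2  2  2
 G  0  0  1  1  2  2  2  2
 C  0  1  1  2  2  2  3  3
 C  0  1  1  2  2  2  3  4
 A  0  1  1  2  2  2  3  4

4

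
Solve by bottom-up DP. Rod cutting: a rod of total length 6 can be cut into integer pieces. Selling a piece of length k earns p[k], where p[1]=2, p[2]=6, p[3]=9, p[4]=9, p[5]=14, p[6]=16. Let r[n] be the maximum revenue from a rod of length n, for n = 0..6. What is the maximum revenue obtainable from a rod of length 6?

   n    0    1    2    3    4    5    6
r[n]    0    2    6    9   12   15   18

18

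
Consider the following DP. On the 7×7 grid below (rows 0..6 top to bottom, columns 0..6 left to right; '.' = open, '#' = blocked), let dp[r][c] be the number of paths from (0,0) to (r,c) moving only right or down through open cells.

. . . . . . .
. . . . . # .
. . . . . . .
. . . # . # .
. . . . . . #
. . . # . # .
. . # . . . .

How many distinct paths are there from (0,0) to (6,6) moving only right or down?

r\c   0   1   2   3   4   5   6
  0   1   1   1   1   1   1   1
  1   1   2   3   4   5   0   1
  2   1   3   6  10  15  15  16
  3   1   4  10   0  15   0  16
  4   1   5  15  15  30  30   0
  5   1   6  21   0  30   0   0
  6   1   7   0   0  30  30  30

30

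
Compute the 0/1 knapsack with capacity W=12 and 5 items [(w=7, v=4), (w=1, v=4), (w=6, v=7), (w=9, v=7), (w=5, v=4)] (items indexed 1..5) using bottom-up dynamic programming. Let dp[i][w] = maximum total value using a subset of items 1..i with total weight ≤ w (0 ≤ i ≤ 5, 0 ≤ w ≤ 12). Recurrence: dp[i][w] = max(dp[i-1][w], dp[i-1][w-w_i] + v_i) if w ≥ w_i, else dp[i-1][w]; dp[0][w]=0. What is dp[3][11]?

11

i\w   0   1   2   3   4   5   6   7   8   9  10  11  12
  0   0   0   0   0   0   0   0   0   0   0   0   0   0
  1   0   0   0   0   0   0   0   4   4   4   4   4   4
  2   0   4   4   4   4   4   4   4   8   8   8   8   8
  3   0   4   4   4   4   4   7  11  11  11  11  11  11
  4   0   4   4   4   4   4   7  11  11  11  11  11  11
  5   0   4   4   4   4   4   8  11  11  11  11  11  15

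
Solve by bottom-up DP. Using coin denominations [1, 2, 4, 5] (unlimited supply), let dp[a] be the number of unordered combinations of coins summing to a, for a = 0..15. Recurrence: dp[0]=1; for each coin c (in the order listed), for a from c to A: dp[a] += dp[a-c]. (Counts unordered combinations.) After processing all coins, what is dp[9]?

after  coin     0     1     2     3     4     5     6     7     8     9    10    11    12    13    14    15
          1     1     1     1     1     1     1     1     1     1     1     1     1     1     1     1     1
          2     1     1     2     2     3     3     4     4     5     5     6     6     7     7     8     8
          4     1     1     2     2     4     4     6     6     9     9    12    12    16    16    20    20
          5     1     1     2     2     4     5     7     8    11    13    17    19    24    27    33    37

13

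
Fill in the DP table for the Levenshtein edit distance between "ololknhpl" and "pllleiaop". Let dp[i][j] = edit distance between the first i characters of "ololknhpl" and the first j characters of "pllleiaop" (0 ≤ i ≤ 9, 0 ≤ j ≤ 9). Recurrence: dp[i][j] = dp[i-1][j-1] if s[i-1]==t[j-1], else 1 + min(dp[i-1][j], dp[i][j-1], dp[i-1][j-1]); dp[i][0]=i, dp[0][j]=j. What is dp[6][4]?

4

   ''  p  l  l  l  e  i  a  o  p
''  0  1  2  3  4  5  6  7  8  9
 o  1  1  2  3  4  5  6  7  7  8
 l  2  2  1  2  3  4  5  6  7  8
 o  3  3  2  2  3  4  5  6  6  7
 l  4  4  3  2  2  3  4  5  6  7
 k  5  5  4  3  3  3  4  5  6  7
 n  6  6  5  4  4  4  4  5  6  7
 h  7  7  6  5  5  5  5  5  6  7
 p  8  7  7  6  6  6  6  6  6  6
 l  9  8  7  7  6  7  7  7  7  7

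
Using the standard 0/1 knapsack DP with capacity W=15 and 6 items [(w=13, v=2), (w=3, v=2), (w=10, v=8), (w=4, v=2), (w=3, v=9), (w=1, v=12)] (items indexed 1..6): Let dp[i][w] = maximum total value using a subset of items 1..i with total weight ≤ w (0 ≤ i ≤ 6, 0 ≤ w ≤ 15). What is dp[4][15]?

10

i\w   0   1   2   3   4   5   6   7   8   9  10  11  12  13  14  15
  0   0   0   0   0   0   0   0   0   0   0   0   0   0   0   0   0
  1   0   0   0   0   0   0   0   0   0   0   0   0   0   2   2   2
  2   0   0   0   2   2   2   2   2   2   2   2   2   2   2   2   2
  3   0   0   0   2   2   2   2   2   2   2   8   8   8  10  10  10
  4   0   0   0   2   2   2   2   4   4   4   8   8   8  10  10  10
  5   0   0   0   9   9   9  11  11  11  11  13  13  13  17  17  17
  6   0  12  12  12  21  21  21  23  23  23  23  25  25  25  29  29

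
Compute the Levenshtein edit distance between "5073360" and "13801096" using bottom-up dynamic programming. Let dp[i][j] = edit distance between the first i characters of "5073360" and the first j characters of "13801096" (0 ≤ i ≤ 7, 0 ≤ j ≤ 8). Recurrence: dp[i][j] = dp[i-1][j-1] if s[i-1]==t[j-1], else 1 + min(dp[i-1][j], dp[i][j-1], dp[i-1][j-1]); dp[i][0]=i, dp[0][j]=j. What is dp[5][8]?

   ''  1  3  8  0  1  0  9  6
''  0  1  2  3  4  5  6  7  8
 5  1  1  2  3  4  5  6  7  8
 0  2  2  2  3  3  4  5  6  7
 7  3  3  3  3  4  4  5  6  7
 3  4  4  3  4  4  5  5  6  7
 3  5  5  4  4  5  5  6  6  7
 6  6  6  5  5  5  6  6  7  6
 0  7  7  6  6  5  6  6  7  7

7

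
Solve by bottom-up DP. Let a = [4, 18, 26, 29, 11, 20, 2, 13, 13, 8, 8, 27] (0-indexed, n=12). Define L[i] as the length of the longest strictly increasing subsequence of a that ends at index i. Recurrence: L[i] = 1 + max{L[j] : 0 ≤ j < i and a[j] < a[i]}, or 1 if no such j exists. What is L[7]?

   i    0    1    2    3    4    5    6    7    8    9   10   11
a[i]    4   18   26   29   11   20    2   13   13    8    8   27
L[i]    1    2    3    4    2    3    1    3    3    2    2    4

3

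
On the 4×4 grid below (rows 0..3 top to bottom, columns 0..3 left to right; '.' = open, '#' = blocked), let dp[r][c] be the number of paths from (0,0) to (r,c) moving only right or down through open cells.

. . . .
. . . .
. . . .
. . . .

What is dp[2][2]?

r\c   0   1   2   3
  0   1   1   1   1
  1   1   2   3   4
  2   1   3   6  10
  3   1   4  10  20

6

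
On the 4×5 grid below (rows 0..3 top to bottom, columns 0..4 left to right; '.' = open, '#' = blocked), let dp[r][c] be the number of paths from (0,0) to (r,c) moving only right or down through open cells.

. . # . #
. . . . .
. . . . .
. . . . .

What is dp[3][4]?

r\c   0   1   2   3   4
  0   1   1   0   0   0
  1   1   2   2   2   2
  2   1   3   5   7   9
  3   1   4   9  16  25

25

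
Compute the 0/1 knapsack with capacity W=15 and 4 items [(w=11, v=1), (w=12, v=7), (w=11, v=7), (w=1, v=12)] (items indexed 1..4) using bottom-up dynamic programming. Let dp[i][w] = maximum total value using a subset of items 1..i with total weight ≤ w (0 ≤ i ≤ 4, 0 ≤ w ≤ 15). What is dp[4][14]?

19

i\w   0   1   2   3   4   5   6   7   8   9  10  11  12  13  14  15
  0   0   0   0   0   0   0   0   0   0   0   0   0   0   0   0   0
  1   0   0   0   0   0   0   0   0   0   0   0   1   1   1   1   1
  2   0   0   0   0   0   0   0   0   0   0   0   1   7   7   7   7
  3   0   0   0   0   0   0   0   0   0   0   0   7   7   7   7   7
  4   0  12  12  12  12  12  12  12  12  12  12  12  19  19  19  19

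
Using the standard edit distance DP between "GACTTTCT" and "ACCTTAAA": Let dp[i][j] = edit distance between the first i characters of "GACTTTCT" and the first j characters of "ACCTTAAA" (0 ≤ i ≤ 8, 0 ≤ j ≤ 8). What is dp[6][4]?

   ''  A  C  C  T  T  A  A  A
''  0  1  2  3  4  5  6  7  8
 G  1  1  2  3  4  5  6  7  8
 A  2  1  2  3  4  5  5  6  7
 C  3  2  1  2  3  4  5  6  7
 T  4  3  2  2  2  3  4  5  6
 T  5  4  3  3  2  2  3  4  5
 T  6  5  4  4  3  2  3  4  5
 C  7  6  5  4  4  3  3  4  5
 T  8  7  6  5  4  4  4  4  5

3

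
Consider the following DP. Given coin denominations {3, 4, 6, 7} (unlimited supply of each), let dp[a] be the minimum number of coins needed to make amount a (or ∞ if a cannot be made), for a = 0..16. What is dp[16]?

3

 a  0  1  2  3  4  5  6  7  8  9 10 11 12 13 14 15 16
dp  0  -  -  1  1  -  1  1  2  2  2  2  2  2  2  3  3
(- denotes ∞ / unreachable)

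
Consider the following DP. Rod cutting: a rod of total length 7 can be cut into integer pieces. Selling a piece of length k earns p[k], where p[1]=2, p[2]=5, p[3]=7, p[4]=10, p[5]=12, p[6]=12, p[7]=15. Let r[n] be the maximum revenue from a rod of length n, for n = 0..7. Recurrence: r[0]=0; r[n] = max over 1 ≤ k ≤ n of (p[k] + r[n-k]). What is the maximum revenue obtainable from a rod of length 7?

   n    0    1    2    3    4    5    6    7
r[n]    0    2    5    7   10   12   15   17

17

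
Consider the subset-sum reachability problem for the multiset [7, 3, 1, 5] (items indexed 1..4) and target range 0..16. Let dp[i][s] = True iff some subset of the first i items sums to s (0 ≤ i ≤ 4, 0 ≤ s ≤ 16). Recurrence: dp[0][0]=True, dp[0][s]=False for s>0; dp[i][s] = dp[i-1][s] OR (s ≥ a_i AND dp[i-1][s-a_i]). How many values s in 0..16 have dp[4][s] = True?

15

i\s   0   1   2   3   4   5   6   7   8   9  10  11  12  13  14  15  16
  0   T   F   F   F   F   F   F   F   F   F   F   F   F   F   F   F   F
  1   T   F   F   F   F   F   F   T   F   F   F   F   F   F   F   F   F
  2   T   F   F   T   F   F   F   T   F   F   T   F   F   F   F   F   F
  3   T   T   F   T   T   F   F   T   T   F   T   T   F   F   F   F   F
  4   T   T   F   T   T   T   T   T   T   T   T   T   T   T   F   T   T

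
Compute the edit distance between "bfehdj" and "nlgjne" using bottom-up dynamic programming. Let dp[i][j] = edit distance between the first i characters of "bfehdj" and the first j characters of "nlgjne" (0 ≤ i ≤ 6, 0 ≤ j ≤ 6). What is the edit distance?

   ''  n  l  g  j  n  e
''  0  1  2  3  4  5  6
 b  1  1  2  3  4  5  6
 f  2  2  2  3  4  5  6
 e  3  3  3  3  4  5  5
 h  4  4  4  4  4  5  6
 d  5  5  5  5  5  5  6
 j  6  6  6  6  5  6  6

6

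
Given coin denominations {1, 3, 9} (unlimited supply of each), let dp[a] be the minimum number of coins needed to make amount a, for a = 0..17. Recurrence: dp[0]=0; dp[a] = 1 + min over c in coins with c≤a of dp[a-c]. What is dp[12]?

2

 a  0  1  2  3  4  5  6  7  8  9 10 11 12 13 14 15 16 17
dp  0  1  2  1  2  3  2  3  4  1  2  3  2  3  4  3  4  5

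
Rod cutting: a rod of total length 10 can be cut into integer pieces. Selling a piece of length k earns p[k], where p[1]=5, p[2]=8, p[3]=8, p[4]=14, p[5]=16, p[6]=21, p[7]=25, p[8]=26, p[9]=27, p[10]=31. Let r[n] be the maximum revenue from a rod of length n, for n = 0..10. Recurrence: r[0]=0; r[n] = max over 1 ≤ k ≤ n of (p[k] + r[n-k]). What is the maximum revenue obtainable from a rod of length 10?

50

   n    0    1    2    3    4    5    6    7    8    9   10
r[n]    0    5   10   15   20   25   30   35   40   45   50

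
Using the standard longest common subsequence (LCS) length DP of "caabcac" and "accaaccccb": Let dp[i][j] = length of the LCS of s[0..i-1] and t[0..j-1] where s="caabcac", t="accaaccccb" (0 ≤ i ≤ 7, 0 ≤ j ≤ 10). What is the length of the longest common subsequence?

   ''  a  c  c  a  a  c  c  c  c  b
''  0  0  0  0  0  0  0  0  0  0  0
 c  0  0  1  1  1  1  1  1  1  1  1
 a  0  1  1  1  2  2  2  2  2  2  2
 a  0  1  1  1  2  3  3  3  3  3  3
 b  0  1  1  1  2  3  3  3  3  3  4
 c  0  1  2  2  2  3  4  4  4  4  4
 a  0  1  2  2  3  3  4  4  4  4  4
 c  0  1  2  3  3  3  4  5  5  5  5

5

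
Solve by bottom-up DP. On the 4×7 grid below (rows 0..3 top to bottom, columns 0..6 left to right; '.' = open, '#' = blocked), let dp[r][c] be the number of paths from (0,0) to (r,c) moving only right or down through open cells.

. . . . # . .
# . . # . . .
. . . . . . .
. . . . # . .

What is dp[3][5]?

r\c   0   1   2   3   4   5   6
  0   1   1   1   1   0   0   0
  1   0   1   2   0   0   0   0
  2   0   1   3   3   3   3   3
  3   0   1   4   7   0   3   6

3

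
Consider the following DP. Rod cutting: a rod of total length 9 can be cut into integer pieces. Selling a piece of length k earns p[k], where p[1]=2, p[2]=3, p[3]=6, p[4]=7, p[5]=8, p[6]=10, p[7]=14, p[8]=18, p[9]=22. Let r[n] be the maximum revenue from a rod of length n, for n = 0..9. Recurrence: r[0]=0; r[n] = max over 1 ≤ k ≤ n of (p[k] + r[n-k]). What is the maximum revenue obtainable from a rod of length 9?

   n    0    1    2    3    4    5    6    7    8    9
r[n]    0    2    4    6    8   10   12   14   18   22

22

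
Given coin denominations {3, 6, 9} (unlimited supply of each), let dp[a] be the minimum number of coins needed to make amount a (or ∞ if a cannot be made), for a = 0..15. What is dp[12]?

2

 a  0  1  2  3  4  5  6  7  8  9 10 11 12 13 14 15
dp  0  -  -  1  -  -  1  -  -  1  -  -  2  -  -  2
(- denotes ∞ / unreachable)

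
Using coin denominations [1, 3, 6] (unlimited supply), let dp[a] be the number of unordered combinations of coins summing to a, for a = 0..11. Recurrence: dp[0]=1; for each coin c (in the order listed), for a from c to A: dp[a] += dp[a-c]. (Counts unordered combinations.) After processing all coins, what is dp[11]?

after  coin     0     1     2     3     4     5     6     7     8     9    10    11
          1     1     1     1     1     1     1     1     1     1     1     1     1
          3     1     1     1     2     2     2     3     3     3     4     4     4
          6     1     1     1     2     2     2     4     4     4     6     6     6

6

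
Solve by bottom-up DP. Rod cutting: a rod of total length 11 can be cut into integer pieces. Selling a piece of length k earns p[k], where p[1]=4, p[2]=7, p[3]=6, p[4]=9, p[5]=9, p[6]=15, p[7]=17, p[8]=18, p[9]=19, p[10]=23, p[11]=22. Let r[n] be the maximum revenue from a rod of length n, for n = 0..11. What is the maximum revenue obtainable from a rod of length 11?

   n    0    1    2    3    4    5    6    7    8    9   10   11
r[n]    0    4    8   12   16   20   24   28   32   36   40   44

44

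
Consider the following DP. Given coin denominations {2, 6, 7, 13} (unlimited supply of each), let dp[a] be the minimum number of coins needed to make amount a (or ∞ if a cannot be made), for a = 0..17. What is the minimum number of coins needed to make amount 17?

 a  0  1  2  3  4  5  6  7  8  9 10 11 12 13 14 15 16 17
dp  0  -  1  -  2  -  1  1  2  2  3  3  2  1  2  2  3  3
(- denotes ∞ / unreachable)

3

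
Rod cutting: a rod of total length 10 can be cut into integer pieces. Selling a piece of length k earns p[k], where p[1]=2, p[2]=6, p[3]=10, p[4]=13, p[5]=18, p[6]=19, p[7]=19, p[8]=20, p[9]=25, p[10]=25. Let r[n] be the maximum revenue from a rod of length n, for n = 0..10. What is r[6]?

   n    0    1    2    3    4    5    6    7    8    9   10
r[n]    0    2    6   10   13   18   20   24   28   31   36

20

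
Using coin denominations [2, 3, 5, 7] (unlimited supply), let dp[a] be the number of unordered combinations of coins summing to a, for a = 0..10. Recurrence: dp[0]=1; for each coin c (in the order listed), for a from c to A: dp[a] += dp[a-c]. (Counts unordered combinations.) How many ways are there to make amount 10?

5

after  coin     0     1     2     3     4     5     6     7     8     9    10
          2     1     0     1     0     1     0     1     0     1     0     1
          3     1     0     1     1     1     1     2     1     2     2     2
          5     1     0     1     1     1     2     2     2     3     3     4
          7     1     0     1     1     1     2     2     3     3     4     5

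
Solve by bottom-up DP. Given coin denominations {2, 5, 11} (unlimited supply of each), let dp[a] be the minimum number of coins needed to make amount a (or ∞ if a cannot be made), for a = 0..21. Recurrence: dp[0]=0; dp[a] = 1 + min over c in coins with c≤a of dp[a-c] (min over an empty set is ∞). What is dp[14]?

 a  0  1  2  3  4  5  6  7  8  9 10 11 12 13 14 15 16 17 18 19 20 21
dp  0  -  1  -  2  1  3  2  4  3  2  1  3  2  4  3  2  4  3  5  4  3
(- denotes ∞ / unreachable)

4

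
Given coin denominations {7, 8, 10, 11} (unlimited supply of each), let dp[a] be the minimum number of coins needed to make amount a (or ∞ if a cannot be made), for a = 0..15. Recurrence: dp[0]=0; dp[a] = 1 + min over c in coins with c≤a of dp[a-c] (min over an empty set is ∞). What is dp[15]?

 a  0  1  2  3  4  5  6  7  8  9 10 11 12 13 14 15
dp  0  -  -  -  -  -  -  1  1  -  1  1  -  -  2  2
(- denotes ∞ / unreachable)

2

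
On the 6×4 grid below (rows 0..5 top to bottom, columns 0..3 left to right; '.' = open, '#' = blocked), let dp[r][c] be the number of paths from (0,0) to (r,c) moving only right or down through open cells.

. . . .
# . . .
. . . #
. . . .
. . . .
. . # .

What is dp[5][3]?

r\c   0   1   2   3
  0   1   1   1   1
  1   0   1   2   3
  2   0   1   3   0
  3   0   1   4   4
  4   0   1   5   9
  5   0   1   0   9

9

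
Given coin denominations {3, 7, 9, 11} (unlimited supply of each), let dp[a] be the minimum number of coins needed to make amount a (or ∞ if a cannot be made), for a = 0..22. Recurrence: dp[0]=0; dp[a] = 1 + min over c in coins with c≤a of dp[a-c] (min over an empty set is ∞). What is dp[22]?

2

 a  0  1  2  3  4  5  6  7  8  9 10 11 12 13 14 15 16 17 18 19 20 21 22
dp  0  -  -  1  -  -  2  1  -  1  2  1  2  3  2  3  2  3  2  3  2  3  2
(- denotes ∞ / unreachable)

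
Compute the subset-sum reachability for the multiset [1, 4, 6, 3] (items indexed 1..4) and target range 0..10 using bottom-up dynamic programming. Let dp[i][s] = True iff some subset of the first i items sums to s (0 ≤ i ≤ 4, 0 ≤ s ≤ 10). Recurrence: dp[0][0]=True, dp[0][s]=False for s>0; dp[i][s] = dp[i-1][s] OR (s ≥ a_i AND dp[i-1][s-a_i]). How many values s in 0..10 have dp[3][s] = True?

i\s   0   1   2   3   4   5   6   7   8   9  10
  0   T   F   F   F   F   F   F   F   F   F   F
  1   T   T   F   F   F   F   F   F   F   F   F
  2   T   T   F   F   T   T   F   F   F   F   F
  3   T   T   F   F   T   T   T   T   F   F   T
  4   T   T   F   T   T   T   T   T   T   T   T

7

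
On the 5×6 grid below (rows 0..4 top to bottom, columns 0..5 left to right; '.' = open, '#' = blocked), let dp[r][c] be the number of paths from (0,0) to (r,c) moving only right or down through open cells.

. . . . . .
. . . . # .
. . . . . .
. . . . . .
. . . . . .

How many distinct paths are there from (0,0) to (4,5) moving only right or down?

106

r\c   0   1   2   3   4   5
  0   1   1   1   1   1   1
  1   1   2   3   4   0   1
  2   1   3   6  10  10  11
  3   1   4  10  20  30  41
  4   1   5  15  35  65 106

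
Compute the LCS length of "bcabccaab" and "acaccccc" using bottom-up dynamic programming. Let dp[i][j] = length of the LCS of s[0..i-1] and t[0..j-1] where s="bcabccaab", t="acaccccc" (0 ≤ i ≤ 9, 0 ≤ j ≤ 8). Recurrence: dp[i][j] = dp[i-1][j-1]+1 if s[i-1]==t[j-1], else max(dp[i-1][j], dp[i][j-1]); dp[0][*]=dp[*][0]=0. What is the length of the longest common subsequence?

   ''  a  c  a  c  c  c  c  c
''  0  0  0  0  0  0  0  0  0
 b  0  0  0  0  0  0  0  0  0
 c  0  0  1  1  1  1  1  1  1
 a  0  1  1  2  2  2  2  2  2
 b  0  1  1  2  2  2  2  2  2
 c  0  1  2  2  3  3  3  3  3
 c  0  1  2  2  3  4  4  4  4
 a  0  1  2  3  3  4  4  4  4
 a  0  1  2  3  3  4  4  4  4
 b  0  1  2  3  3  4  4  4  4

4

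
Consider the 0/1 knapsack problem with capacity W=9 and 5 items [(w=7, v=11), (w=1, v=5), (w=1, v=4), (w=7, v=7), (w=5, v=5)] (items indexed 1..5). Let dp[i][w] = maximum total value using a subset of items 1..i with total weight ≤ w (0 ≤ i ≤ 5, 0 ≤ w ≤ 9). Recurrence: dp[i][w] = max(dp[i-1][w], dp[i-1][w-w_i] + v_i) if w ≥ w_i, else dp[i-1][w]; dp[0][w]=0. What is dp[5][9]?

i\w   0   1   2   3   4   5   6   7   8   9
  0   0   0   0   0   0   0   0   0   0   0
  1   0   0   0   0   0   0   0  11  11  11
  2   0   5   5   5   5   5   5  11  16  16
  3   0   5   9   9   9   9   9  11  16  20
  4   0   5   9   9   9   9   9  11  16  20
  5   0   5   9   9   9   9  10  14  16  20

20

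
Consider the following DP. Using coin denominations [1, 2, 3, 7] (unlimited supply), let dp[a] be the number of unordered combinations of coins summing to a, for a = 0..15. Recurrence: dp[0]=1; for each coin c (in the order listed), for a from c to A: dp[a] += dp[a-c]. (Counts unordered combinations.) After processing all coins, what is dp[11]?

after  coin     0     1     2     3     4     5     6     7     8     9    10    11    12    13    14    15
          1     1     1     1     1     1     1     1     1     1     1     1     1     1     1     1     1
          2     1     1     2     2     3     3     4     4     5     5     6     6     7     7     8     8
          3     1     1     2     3     4     5     7     8    10    12    14    16    19    21    24    27
          7     1     1     2     3     4     5     7     9    11    14    17    20    24    28    33    38

20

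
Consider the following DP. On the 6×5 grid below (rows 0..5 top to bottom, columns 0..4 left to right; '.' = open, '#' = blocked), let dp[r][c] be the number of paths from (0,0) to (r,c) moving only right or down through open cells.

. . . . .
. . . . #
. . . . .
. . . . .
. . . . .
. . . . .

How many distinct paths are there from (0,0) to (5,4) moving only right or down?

121

r\c   0   1   2   3   4
  0   1   1   1   1   1
  1   1   2   3   4   0
  2   1   3   6  10  10
  3   1   4  10  20  30
  4   1   5  15  35  65
  5   1   6  21  56 121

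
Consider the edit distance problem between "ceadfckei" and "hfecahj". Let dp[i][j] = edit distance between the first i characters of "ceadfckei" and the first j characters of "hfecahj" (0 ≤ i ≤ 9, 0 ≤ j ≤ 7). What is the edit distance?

   ''  h  f  e  c  a  h  j
''  0  1  2  3  4  5  6  7
 c  1  1  2  3  3  4  5  6
 e  2  2  2  2  3  4  5  6
 a  3  3  3  3  3  3  4  5
 d  4  4  4  4  4  4  4  5
 f  5  5  4  5  5  5  5  5
 c  6  6  5  5  5  6  6  6
 k  7  7  6  6  6  6  7  7
 e  8  8  7  6  7  7  7  8
 i  9  9  8  7  7  8  8  8

8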